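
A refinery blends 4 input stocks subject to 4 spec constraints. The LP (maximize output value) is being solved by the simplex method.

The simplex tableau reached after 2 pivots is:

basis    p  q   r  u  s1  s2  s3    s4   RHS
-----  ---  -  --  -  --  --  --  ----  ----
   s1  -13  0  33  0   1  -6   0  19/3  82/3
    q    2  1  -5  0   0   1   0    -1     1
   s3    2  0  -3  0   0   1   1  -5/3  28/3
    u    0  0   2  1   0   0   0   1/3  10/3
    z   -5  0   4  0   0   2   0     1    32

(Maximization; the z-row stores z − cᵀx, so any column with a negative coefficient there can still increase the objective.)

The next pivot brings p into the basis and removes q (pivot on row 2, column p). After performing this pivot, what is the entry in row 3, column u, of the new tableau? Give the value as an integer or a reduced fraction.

Pivot element is row 2, column p: 2.
Normalize row 2: new (row 2, u) = 0/2 = 0.
row 3 ← row 3 − 2·(new row 2): 0 − 2·0 = 0.

0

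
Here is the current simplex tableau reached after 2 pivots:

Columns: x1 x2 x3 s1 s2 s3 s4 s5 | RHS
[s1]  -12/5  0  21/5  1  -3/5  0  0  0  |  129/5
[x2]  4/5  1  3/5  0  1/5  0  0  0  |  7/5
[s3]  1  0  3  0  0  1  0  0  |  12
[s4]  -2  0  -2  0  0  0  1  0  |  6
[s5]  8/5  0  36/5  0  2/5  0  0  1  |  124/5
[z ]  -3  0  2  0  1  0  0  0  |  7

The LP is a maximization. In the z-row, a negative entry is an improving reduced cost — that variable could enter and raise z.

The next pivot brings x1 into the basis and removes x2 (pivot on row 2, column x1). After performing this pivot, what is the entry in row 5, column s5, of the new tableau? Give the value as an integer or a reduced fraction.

1

Pivot element is row 2, column x1: 4/5.
Normalize row 2: new (row 2, s5) = 0/(4/5) = 0.
row 5 ← row 5 − (8/5)·(new row 2): 1 − (8/5)·0 = 1.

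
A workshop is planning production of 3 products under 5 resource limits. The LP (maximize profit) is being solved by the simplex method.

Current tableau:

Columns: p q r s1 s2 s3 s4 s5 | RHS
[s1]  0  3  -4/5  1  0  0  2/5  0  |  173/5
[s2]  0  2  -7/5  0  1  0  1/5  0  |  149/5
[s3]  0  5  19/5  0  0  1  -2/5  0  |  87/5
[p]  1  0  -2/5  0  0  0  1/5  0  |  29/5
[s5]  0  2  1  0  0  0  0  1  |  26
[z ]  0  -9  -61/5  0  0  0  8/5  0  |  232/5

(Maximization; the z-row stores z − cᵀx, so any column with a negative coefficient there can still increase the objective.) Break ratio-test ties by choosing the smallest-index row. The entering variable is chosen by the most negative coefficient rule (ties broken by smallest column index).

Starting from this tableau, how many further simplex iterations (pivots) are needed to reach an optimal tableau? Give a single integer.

1

pivot: r in, s3 out → z = 1943/19
No improving column remains; optimal.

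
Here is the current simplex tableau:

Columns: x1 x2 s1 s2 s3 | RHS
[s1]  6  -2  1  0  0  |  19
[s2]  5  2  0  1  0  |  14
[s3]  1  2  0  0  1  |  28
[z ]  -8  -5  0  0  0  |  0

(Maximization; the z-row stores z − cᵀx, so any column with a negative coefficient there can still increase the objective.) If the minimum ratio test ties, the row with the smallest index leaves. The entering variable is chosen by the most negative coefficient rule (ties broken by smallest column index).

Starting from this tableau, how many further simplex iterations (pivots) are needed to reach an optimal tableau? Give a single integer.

pivot: x1 in, s2 out → z = 112/5
pivot: x2 in, x1 out → z = 35
No improving column remains; optimal.

2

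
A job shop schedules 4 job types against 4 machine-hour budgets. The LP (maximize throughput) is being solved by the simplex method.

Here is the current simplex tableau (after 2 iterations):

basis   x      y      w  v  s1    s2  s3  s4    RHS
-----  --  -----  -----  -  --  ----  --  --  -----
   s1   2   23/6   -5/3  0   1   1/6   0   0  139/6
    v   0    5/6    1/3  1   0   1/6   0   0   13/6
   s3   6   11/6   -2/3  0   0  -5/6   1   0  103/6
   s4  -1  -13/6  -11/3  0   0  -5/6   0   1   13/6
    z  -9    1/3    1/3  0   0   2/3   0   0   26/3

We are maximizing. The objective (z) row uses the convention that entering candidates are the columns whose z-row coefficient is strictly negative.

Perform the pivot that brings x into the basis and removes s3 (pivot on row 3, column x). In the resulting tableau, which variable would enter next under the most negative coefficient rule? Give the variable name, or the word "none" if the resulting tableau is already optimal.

Pivot element 6. New z-row = old z-row − (-9)·(row 3/6).
Updated z-row coefficients: x: 0, y: 37/12, w: -2/3, v: 0, s1: 0, s2: -7/12, s3: 3/2, s4: 0.
The most negative is -2/3 in column w, so w would enter next.

w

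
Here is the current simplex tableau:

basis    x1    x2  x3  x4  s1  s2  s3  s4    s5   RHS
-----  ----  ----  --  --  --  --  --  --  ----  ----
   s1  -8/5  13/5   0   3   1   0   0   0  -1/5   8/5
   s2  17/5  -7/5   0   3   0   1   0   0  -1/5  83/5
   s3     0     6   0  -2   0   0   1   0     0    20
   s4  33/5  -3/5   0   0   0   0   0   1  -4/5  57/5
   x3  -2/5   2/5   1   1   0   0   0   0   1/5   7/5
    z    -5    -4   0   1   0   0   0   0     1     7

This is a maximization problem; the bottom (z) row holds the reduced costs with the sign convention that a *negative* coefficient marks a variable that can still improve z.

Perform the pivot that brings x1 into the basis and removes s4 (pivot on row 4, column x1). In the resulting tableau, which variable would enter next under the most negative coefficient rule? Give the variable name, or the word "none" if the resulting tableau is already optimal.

x2

Pivot element 33/5. New z-row = old z-row − (-5)·(row 4/(33/5)).
Updated z-row coefficients: x1: 0, x2: -49/11, x3: 0, x4: 1, s1: 0, s2: 0, s3: 0, s4: 25/33, s5: 13/33.
The most negative is -49/11 in column x2, so x2 would enter next.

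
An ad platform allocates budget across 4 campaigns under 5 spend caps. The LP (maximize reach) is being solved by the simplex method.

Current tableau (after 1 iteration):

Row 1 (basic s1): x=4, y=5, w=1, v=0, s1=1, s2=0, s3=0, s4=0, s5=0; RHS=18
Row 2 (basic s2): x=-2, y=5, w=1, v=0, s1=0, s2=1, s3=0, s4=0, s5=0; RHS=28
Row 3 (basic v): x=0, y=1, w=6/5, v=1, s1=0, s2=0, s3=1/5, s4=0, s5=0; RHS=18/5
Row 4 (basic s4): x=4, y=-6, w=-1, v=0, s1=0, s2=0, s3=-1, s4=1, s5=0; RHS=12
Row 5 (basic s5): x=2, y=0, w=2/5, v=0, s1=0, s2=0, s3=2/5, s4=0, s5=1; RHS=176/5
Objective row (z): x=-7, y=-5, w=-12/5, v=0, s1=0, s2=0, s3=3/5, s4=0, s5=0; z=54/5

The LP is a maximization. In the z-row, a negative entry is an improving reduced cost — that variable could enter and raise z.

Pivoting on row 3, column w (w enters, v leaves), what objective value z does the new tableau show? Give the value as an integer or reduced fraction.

18

Minimum ratio for w: (18/5)/(6/5) = 3.
z changes by −(z-row coeff of w)·ratio = −(-12/5)·3 = 36/5.
New z = 54/5 + (36/5) = 18.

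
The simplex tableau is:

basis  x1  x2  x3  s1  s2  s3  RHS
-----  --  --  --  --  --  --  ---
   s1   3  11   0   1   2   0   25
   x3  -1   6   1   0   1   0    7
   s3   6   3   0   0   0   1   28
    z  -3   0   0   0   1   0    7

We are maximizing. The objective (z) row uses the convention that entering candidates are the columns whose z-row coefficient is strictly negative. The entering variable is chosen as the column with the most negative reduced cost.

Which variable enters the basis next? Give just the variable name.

x1

Objective-row coefficients: x1: -3, x2: 0, x3: 0, s1: 0, s2: 1, s3: 0.
The most negative is -3 in column x1, so x1 enters.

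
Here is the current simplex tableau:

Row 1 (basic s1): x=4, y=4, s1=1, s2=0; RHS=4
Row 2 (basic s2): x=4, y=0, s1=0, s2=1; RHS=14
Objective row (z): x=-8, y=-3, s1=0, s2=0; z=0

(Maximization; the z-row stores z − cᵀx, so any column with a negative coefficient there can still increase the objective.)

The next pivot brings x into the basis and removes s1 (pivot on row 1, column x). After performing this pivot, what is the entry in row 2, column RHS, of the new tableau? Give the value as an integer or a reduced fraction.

Pivot element is row 1, column x: 4.
Normalize row 1: new (row 1, RHS) = 4/4 = 1.
row 2 ← row 2 − 4·(new row 1): 14 − 4·1 = 10.

10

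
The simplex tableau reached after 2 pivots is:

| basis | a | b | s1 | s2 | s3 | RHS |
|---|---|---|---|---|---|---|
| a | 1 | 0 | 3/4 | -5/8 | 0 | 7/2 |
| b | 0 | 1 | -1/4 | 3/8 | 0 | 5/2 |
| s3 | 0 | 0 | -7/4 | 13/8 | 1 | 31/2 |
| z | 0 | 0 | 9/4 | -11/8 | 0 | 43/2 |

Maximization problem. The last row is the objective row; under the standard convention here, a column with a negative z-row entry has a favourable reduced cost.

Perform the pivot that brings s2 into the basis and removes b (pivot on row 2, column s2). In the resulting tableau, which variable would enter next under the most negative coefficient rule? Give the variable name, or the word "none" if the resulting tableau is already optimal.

Pivot element 3/8. New z-row = old z-row − (-11/8)·(row 2/(3/8)).
Updated z-row coefficients: a: 0, b: 11/3, s1: 4/3, s2: 0, s3: 0.
No coefficient is strictly negative; the tableau after this pivot is optimal.

none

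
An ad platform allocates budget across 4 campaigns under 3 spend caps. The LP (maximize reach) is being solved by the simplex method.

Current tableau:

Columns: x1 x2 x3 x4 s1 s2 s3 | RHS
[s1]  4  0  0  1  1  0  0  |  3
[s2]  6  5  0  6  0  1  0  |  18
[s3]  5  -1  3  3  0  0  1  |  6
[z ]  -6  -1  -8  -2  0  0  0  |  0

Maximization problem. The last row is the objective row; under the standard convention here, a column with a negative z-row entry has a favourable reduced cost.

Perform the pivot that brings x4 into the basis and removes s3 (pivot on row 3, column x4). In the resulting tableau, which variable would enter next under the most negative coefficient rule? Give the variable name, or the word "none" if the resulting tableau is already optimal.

Pivot element 3. New z-row = old z-row − (-2)·(row 3/3).
Updated z-row coefficients: x1: -8/3, x2: -5/3, x3: -6, x4: 0, s1: 0, s2: 0, s3: 2/3.
The most negative is -6 in column x3, so x3 would enter next.

x3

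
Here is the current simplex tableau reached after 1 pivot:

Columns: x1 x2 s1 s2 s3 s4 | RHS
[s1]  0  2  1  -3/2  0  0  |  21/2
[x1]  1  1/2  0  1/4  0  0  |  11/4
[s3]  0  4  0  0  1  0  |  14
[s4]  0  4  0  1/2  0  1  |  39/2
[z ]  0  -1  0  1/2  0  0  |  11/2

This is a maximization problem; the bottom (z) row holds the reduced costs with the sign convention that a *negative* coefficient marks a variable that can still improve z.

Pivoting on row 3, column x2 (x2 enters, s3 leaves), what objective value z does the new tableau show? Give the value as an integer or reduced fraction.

9

Minimum ratio for x2: 14/4 = 7/2.
z changes by −(z-row coeff of x2)·ratio = −(-1)·(7/2) = 7/2.
New z = 11/2 + (7/2) = 9.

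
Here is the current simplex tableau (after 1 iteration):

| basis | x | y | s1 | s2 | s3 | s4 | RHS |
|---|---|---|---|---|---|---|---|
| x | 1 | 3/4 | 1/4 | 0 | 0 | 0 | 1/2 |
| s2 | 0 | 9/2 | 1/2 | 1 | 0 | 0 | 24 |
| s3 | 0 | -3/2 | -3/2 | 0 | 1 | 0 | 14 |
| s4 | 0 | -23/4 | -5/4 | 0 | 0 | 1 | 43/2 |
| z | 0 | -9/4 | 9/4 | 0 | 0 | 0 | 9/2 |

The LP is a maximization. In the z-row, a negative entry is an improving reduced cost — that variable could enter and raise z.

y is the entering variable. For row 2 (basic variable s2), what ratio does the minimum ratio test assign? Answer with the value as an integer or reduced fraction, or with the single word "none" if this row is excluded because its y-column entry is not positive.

Ratio = RHS / (y entry) = 24 / (9/2) = 16/3.

16/3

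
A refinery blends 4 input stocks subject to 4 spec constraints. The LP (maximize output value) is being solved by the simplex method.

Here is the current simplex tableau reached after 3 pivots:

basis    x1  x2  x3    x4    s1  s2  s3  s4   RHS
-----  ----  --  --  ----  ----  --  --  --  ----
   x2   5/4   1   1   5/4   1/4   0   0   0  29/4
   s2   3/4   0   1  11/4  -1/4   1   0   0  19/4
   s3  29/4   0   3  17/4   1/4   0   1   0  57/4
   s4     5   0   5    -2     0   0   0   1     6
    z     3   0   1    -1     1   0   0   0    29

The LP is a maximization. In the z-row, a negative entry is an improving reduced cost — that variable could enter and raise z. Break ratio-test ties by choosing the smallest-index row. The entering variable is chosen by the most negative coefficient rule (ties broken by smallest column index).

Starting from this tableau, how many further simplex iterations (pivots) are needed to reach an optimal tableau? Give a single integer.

pivot: x4 in, s2 out → z = 338/11
No improving column remains; optimal.

1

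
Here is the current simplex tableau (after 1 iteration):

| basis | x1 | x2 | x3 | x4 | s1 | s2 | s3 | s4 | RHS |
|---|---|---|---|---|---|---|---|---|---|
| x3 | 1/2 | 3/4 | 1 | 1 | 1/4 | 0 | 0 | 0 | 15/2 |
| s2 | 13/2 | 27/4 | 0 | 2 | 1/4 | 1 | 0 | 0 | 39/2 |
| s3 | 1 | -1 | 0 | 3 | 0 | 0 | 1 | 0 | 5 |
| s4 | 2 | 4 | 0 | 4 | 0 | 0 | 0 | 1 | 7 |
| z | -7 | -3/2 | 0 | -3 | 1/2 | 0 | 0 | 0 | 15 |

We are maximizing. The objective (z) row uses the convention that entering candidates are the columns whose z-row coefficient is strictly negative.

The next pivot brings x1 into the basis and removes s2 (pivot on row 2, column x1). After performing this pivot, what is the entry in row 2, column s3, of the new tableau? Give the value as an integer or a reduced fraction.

0

Pivot element is row 2, column x1: 13/2.
Normalize row 2: new (row 2, s3) = 0/(13/2) = 0.
Row 2 is the pivot row, so the entry is 0.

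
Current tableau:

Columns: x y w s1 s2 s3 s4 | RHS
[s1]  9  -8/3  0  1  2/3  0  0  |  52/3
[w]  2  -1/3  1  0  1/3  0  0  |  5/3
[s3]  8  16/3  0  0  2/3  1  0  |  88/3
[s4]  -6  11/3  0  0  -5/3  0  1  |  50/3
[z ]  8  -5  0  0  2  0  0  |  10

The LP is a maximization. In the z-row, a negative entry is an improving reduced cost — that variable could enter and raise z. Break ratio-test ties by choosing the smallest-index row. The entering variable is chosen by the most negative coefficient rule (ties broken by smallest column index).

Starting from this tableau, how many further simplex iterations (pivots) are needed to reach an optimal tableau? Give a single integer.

pivot: y in, s4 out → z = 360/11
pivot: s2 in, s3 out → z = 564/17
No improving column remains; optimal.

2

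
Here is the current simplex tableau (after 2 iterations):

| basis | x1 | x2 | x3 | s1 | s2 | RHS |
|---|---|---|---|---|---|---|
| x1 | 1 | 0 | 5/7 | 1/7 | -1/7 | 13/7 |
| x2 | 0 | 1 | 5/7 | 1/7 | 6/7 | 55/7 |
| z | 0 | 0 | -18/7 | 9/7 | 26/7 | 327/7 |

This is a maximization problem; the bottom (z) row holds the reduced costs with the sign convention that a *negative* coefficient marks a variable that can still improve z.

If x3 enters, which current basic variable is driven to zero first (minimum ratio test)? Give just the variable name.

x1

Ratios: row 1 (x1): (13/7)/(5/7) = 13/5; row 2 (x2): (55/7)/(5/7) = 11.
Minimum ratio 13/5 is in the x1 row, so x1 leaves.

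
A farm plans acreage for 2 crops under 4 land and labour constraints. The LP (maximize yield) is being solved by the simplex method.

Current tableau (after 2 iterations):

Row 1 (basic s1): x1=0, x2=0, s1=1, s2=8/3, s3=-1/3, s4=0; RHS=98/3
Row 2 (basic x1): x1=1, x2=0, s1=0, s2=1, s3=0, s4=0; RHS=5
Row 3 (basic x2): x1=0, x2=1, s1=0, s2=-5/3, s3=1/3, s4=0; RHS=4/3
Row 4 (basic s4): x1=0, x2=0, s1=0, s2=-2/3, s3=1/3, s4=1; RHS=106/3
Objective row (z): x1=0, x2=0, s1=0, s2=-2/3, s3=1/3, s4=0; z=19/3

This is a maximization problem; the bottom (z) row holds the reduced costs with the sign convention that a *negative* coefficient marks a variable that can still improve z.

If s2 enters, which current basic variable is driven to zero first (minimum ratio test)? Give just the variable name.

Ratios: row 1 (s1): (98/3)/(8/3) = 49/4; row 2 (x1): 5/1 = 5; row 3 (x2): entry -5/3 ≤ 0, skip; row 4 (s4): entry -2/3 ≤ 0, skip.
Minimum ratio 5 is in the x1 row, so x1 leaves.

x1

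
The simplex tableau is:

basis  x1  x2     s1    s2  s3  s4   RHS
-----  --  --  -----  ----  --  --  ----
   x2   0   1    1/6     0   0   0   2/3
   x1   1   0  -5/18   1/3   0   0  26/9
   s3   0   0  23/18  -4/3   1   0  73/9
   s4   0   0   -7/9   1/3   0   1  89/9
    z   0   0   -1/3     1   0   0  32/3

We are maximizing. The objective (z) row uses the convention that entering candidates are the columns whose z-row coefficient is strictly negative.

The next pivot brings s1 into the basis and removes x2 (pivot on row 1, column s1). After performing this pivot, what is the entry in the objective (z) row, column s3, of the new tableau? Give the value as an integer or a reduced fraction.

0

Pivot element is row 1, column s1: 1/6.
Normalize row 1: new (row 1, s3) = 0/(1/6) = 0.
z-row ← z-row − (-1/3)·(new row 1): 0 − (-1/3)·0 = 0.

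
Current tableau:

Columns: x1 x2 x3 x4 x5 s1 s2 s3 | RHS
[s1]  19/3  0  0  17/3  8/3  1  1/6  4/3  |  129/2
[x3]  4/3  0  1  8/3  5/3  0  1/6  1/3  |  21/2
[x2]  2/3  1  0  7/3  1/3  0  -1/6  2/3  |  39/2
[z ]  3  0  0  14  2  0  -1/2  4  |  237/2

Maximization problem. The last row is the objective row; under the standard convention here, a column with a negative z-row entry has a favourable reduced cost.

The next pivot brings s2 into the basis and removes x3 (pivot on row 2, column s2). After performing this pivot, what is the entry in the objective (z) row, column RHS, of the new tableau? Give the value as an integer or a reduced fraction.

Pivot element is row 2, column s2: 1/6.
Normalize row 2: new (row 2, RHS) = (21/2)/(1/6) = 63.
z-row ← z-row − (-1/2)·(new row 2): 237/2 − (-1/2)·63 = 150.

150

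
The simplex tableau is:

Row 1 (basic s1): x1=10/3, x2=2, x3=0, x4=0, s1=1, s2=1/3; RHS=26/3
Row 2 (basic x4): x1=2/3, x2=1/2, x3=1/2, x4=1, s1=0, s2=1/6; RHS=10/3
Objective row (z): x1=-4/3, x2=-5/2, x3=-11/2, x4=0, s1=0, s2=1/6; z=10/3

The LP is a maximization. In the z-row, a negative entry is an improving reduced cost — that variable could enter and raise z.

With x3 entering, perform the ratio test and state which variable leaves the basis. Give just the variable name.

Ratios: row 1 (s1): entry 0 ≤ 0, skip; row 2 (x4): (10/3)/(1/2) = 20/3.
Minimum ratio 20/3 is in the x4 row, so x4 leaves.

x4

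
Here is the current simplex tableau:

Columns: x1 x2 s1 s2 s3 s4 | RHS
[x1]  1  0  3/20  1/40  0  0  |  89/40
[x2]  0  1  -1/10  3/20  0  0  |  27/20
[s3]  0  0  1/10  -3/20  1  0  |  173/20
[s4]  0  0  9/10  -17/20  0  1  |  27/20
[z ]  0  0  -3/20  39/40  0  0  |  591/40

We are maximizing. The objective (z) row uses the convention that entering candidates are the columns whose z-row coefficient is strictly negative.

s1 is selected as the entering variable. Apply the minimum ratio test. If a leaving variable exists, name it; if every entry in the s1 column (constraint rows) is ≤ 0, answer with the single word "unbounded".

Ratios: row 1 (x1): (89/40)/(3/20) = 89/6; row 2 (x2): entry -1/10 ≤ 0, skip; row 3 (s3): (173/20)/(1/10) = 173/2; row 4 (s4): (27/20)/(9/10) = 3/2.
Minimum ratio is in the s4 row, so s4 leaves.

s4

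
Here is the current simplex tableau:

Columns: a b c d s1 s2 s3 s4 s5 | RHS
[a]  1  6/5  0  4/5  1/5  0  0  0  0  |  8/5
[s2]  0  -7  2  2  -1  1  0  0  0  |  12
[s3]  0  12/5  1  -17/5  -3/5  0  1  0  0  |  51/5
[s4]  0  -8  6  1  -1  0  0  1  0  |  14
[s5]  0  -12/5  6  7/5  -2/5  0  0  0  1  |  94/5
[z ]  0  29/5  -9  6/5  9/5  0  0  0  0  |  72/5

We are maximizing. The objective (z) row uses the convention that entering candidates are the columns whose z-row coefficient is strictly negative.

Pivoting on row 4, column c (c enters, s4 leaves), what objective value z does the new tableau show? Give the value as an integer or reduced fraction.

177/5

Minimum ratio for c: 14/6 = 7/3.
z changes by −(z-row coeff of c)·ratio = −(-9)·(7/3) = 21.
New z = 72/5 + 21 = 177/5.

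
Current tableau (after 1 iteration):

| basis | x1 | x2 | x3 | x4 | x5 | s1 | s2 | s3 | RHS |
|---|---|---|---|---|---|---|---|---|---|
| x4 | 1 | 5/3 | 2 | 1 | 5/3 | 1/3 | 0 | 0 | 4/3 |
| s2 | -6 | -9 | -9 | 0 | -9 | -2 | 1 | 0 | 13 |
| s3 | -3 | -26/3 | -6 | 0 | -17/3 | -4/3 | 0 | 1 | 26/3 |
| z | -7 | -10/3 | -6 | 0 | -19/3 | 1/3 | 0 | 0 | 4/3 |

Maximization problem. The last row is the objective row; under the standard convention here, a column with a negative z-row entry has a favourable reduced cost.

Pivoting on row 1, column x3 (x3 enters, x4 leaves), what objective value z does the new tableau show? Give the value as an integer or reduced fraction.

16/3

Minimum ratio for x3: (4/3)/2 = 2/3.
z changes by −(z-row coeff of x3)·ratio = −(-6)·(2/3) = 4.
New z = 4/3 + 4 = 16/3.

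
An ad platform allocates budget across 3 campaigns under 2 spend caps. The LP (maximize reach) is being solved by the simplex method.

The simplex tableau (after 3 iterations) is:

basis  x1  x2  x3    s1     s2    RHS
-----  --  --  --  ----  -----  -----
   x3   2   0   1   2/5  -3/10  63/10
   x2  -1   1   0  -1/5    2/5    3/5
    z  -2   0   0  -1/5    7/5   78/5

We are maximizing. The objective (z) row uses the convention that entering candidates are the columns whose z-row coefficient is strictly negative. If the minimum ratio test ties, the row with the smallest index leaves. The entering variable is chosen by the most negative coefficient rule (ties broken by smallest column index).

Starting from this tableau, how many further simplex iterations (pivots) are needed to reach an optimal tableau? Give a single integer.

1

pivot: x1 in, x3 out → z = 219/10
No improving column remains; optimal.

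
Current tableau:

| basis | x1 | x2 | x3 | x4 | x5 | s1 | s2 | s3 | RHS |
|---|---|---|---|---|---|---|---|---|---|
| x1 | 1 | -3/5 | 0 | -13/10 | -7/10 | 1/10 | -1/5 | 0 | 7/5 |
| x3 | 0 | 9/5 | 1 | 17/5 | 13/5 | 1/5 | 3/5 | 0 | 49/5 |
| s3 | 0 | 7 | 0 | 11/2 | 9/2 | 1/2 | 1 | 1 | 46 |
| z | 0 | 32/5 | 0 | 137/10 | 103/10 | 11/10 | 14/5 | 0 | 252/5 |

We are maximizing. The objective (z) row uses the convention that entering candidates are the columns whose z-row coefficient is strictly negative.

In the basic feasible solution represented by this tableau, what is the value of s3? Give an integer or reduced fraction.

s3 is basic (row 3); its value is the RHS of that row: 46.

46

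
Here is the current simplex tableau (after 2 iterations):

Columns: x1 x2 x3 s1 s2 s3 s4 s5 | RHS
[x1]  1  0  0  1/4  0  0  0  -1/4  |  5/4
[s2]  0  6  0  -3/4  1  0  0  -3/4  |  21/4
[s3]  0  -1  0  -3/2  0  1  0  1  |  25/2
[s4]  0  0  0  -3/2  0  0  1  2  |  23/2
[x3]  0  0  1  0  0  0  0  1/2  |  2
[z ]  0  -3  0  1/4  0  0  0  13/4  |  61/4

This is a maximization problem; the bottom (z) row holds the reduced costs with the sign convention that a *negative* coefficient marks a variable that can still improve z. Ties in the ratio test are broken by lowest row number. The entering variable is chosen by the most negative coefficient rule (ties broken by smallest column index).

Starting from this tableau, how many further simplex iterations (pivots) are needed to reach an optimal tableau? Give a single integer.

2

pivot: x2 in, s2 out → z = 143/8
pivot: s1 in, x1 out → z = 37/2
No improving column remains; optimal.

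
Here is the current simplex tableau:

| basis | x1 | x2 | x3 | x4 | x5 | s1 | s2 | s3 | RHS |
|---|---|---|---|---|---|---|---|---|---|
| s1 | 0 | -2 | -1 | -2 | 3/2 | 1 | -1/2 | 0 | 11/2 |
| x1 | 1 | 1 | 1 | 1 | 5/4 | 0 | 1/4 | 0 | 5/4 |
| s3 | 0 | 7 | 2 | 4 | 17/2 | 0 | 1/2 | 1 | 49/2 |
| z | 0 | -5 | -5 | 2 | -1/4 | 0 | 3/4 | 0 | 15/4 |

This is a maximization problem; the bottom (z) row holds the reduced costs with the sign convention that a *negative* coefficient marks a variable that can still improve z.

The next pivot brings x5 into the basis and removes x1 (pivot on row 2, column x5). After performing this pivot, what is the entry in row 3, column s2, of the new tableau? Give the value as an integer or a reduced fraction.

Pivot element is row 2, column x5: 5/4.
Normalize row 2: new (row 2, s2) = (1/4)/(5/4) = 1/5.
row 3 ← row 3 − (17/2)·(new row 2): 1/2 − (17/2)·(1/5) = -6/5.

-6/5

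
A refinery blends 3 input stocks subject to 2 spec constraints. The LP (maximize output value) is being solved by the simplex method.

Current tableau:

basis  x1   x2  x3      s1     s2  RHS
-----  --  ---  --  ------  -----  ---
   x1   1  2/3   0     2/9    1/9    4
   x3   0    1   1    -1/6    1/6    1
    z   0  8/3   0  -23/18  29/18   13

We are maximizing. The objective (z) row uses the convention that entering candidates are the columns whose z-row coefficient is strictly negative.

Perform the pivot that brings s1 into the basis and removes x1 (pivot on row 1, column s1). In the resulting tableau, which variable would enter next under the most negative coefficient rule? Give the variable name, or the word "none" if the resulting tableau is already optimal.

none

Pivot element 2/9. New z-row = old z-row − (-23/18)·(row 1/(2/9)).
Updated z-row coefficients: x1: 23/4, x2: 13/2, x3: 0, s1: 0, s2: 9/4.
No coefficient is strictly negative; the tableau after this pivot is optimal.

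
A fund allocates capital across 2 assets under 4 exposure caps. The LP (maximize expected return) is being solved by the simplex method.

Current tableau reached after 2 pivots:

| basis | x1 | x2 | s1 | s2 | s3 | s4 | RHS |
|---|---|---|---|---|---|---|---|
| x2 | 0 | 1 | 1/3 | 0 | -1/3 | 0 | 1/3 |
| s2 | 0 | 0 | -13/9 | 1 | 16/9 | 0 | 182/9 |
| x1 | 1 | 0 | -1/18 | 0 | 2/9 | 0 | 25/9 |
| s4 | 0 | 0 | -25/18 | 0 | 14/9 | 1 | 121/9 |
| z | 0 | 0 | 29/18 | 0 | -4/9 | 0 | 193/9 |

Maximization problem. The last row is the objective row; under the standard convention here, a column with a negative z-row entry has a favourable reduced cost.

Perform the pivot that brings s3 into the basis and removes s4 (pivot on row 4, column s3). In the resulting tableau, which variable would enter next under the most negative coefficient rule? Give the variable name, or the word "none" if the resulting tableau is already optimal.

none

Pivot element 14/9. New z-row = old z-row − (-4/9)·(row 4/(14/9)).
Updated z-row coefficients: x1: 0, x2: 0, s1: 17/14, s2: 0, s3: 0, s4: 2/7.
No coefficient is strictly negative; the tableau after this pivot is optimal.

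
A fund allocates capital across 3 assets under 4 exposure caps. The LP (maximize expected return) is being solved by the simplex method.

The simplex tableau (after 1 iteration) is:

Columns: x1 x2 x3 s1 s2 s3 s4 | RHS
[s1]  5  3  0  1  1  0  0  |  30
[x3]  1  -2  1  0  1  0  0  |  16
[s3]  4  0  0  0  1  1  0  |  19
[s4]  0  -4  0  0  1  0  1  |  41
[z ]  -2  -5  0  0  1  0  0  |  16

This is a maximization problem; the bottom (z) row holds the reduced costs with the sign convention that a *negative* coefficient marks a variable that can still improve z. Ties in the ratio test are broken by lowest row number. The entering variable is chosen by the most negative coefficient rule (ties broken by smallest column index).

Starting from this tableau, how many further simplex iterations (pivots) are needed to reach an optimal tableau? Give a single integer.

1

pivot: x2 in, s1 out → z = 66
No improving column remains; optimal.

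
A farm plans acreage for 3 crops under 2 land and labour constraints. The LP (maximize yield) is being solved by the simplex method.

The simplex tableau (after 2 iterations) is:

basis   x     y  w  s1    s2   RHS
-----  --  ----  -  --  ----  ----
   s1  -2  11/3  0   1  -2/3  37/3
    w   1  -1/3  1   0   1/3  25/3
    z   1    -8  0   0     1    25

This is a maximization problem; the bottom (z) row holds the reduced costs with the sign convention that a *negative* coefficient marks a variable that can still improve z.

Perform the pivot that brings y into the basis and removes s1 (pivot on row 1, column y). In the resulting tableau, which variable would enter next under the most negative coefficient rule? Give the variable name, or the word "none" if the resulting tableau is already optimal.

Pivot element 11/3. New z-row = old z-row − (-8)·(row 1/(11/3)).
Updated z-row coefficients: x: -37/11, y: 0, w: 0, s1: 24/11, s2: -5/11.
The most negative is -37/11 in column x, so x would enter next.

x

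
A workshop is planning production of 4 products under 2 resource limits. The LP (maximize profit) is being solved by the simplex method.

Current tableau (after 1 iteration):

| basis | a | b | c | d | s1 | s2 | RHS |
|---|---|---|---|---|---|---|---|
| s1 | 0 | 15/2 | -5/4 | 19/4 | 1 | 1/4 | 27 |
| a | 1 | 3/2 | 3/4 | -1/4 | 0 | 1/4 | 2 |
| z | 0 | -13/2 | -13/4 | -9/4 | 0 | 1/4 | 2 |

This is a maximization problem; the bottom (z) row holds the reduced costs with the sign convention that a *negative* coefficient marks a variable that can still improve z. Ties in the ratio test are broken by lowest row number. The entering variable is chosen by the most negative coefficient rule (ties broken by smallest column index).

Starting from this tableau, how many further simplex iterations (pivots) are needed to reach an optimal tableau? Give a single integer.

pivot: b in, a out → z = 32/3
pivot: d in, s1 out → z = 181/9
pivot: c in, b out → z = 34
No improving column remains; optimal.

3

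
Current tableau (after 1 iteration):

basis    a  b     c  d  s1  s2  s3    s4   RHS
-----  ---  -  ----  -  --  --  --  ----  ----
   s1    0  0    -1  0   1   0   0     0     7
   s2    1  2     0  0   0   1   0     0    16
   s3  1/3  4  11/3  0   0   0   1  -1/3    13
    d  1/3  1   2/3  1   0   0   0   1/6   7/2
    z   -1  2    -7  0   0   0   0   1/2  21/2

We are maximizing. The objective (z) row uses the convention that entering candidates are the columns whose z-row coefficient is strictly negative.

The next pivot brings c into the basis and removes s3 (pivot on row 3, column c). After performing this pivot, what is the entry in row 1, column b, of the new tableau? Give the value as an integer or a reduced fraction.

12/11

Pivot element is row 3, column c: 11/3.
Normalize row 3: new (row 3, b) = 4/(11/3) = 12/11.
row 1 ← row 1 − (-1)·(new row 3): 0 − (-1)·(12/11) = 12/11.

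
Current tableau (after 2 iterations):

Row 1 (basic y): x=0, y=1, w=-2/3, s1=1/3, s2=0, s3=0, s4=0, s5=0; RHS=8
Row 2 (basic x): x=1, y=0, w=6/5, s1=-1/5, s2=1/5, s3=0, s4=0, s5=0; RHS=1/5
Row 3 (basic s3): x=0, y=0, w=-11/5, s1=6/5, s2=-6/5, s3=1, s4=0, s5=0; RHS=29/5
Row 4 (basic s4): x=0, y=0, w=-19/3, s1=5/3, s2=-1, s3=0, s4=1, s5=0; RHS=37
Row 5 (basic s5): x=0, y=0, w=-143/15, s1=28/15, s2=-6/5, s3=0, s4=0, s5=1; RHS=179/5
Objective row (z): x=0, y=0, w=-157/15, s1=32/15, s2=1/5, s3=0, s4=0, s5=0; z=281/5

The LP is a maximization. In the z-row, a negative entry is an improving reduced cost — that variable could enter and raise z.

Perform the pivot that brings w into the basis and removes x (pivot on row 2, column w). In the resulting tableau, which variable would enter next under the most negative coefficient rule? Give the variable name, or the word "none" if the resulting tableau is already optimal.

Pivot element 6/5. New z-row = old z-row − (-157/15)·(row 2/(6/5)).
Updated z-row coefficients: x: 157/18, y: 0, w: 0, s1: 7/18, s2: 35/18, s3: 0, s4: 0, s5: 0.
No coefficient is strictly negative; the tableau after this pivot is optimal.

none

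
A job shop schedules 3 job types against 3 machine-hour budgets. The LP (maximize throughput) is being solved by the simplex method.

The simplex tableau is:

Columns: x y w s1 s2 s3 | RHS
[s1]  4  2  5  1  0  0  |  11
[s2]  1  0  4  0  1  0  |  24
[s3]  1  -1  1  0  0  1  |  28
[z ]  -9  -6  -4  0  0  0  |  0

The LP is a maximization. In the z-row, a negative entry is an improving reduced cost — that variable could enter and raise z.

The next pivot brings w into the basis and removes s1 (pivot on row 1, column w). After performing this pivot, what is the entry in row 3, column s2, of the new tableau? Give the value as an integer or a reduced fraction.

0

Pivot element is row 1, column w: 5.
Normalize row 1: new (row 1, s2) = 0/5 = 0.
row 3 ← row 3 − 1·(new row 1): 0 − 1·0 = 0.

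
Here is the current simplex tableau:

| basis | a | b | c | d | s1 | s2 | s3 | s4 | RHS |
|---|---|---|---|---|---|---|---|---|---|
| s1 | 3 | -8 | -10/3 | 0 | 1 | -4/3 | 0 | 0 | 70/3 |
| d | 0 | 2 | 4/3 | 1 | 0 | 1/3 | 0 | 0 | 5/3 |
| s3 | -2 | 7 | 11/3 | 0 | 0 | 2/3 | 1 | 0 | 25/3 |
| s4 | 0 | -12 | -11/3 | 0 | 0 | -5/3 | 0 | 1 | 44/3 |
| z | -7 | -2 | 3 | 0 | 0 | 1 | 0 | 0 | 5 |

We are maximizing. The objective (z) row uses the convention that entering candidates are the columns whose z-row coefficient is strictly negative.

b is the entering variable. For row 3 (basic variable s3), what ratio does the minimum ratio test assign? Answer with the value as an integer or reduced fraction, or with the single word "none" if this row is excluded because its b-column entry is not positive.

Ratio = RHS / (b entry) = (25/3) / 7 = 25/21.

25/21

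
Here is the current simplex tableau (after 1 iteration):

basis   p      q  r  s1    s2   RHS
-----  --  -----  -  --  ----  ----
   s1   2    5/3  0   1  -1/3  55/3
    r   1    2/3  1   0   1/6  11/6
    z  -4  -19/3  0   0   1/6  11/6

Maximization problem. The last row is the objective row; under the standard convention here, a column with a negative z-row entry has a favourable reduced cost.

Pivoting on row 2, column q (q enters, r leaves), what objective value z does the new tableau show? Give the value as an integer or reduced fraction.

Minimum ratio for q: (11/6)/(2/3) = 11/4.
z changes by −(z-row coeff of q)·ratio = −(-19/3)·(11/4) = 209/12.
New z = 11/6 + (209/12) = 77/4.

77/4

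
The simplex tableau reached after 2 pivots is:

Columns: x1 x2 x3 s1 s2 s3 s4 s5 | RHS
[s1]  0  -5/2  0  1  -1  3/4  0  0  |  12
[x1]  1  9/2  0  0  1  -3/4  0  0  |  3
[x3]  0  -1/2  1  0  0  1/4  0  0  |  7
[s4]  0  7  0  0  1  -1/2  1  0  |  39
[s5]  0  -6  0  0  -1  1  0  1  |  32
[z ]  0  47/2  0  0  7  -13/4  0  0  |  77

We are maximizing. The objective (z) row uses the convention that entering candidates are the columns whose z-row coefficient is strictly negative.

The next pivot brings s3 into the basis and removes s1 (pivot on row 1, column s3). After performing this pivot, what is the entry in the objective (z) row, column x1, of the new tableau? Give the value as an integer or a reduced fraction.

0

Pivot element is row 1, column s3: 3/4.
Normalize row 1: new (row 1, x1) = 0/(3/4) = 0.
z-row ← z-row − (-13/4)·(new row 1): 0 − (-13/4)·0 = 0.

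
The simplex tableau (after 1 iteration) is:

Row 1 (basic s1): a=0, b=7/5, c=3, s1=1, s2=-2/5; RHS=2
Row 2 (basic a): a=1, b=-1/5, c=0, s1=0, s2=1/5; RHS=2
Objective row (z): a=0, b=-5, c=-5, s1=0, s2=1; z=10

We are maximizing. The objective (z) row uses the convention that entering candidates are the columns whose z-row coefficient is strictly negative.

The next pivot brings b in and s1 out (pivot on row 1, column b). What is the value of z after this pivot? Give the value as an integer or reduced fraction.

Minimum ratio for b: 2/(7/5) = 10/7.
z changes by −(z-row coeff of b)·ratio = −(-5)·(10/7) = 50/7.
New z = 10 + (50/7) = 120/7.

120/7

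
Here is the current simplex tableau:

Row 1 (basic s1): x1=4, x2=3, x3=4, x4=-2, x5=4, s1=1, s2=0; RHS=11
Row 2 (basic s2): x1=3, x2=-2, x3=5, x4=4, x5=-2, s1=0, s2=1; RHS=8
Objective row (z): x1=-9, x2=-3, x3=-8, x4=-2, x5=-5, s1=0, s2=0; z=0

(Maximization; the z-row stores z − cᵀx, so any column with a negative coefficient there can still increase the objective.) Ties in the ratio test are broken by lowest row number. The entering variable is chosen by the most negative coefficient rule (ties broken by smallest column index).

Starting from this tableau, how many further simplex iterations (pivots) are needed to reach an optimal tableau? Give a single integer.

3

pivot: x1 in, s2 out → z = 24
pivot: x5 in, s1 out → z = 491/20
pivot: x4 in, x1 out → z = 34
No improving column remains; optimal.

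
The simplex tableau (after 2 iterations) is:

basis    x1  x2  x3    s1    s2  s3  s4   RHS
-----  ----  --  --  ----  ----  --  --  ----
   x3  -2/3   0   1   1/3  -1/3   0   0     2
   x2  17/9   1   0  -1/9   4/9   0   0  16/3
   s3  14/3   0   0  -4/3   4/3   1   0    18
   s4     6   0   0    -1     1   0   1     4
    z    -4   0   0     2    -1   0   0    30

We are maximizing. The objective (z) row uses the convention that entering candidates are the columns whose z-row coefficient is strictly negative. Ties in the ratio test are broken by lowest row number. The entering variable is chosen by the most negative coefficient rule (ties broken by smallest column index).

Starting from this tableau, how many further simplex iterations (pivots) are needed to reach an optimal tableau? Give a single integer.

pivot: x1 in, s4 out → z = 98/3
pivot: s2 in, x1 out → z = 34
No improving column remains; optimal.

2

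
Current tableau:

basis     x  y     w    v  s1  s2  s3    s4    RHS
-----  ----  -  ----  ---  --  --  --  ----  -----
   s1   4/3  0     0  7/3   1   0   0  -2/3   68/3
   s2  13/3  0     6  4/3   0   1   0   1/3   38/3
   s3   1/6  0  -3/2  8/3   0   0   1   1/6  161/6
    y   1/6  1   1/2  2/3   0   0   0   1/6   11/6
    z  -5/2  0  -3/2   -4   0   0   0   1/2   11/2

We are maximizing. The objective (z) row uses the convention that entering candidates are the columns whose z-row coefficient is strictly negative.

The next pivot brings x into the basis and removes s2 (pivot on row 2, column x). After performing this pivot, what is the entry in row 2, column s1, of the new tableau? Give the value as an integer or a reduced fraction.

0

Pivot element is row 2, column x: 13/3.
Normalize row 2: new (row 2, s1) = 0/(13/3) = 0.
Row 2 is the pivot row, so the entry is 0.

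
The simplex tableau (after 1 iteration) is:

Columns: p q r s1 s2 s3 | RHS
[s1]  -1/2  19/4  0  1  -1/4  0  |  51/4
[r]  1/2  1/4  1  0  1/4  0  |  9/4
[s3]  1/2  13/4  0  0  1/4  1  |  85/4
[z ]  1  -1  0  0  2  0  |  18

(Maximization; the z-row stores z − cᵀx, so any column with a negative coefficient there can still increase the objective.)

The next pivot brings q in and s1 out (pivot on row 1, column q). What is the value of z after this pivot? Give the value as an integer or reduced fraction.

Minimum ratio for q: (51/4)/(19/4) = 51/19.
z changes by −(z-row coeff of q)·ratio = −(-1)·(51/19) = 51/19.
New z = 18 + (51/19) = 393/19.

393/19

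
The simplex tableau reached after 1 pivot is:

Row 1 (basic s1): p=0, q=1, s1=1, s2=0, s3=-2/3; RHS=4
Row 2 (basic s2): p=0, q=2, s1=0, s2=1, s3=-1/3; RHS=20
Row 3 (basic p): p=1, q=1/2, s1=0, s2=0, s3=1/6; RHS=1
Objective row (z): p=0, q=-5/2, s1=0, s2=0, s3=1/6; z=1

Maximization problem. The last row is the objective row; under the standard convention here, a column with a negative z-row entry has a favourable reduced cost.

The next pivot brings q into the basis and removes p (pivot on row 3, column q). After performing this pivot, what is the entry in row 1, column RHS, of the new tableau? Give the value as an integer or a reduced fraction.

2

Pivot element is row 3, column q: 1/2.
Normalize row 3: new (row 3, RHS) = 1/(1/2) = 2.
row 1 ← row 1 − 1·(new row 3): 4 − 1·2 = 2.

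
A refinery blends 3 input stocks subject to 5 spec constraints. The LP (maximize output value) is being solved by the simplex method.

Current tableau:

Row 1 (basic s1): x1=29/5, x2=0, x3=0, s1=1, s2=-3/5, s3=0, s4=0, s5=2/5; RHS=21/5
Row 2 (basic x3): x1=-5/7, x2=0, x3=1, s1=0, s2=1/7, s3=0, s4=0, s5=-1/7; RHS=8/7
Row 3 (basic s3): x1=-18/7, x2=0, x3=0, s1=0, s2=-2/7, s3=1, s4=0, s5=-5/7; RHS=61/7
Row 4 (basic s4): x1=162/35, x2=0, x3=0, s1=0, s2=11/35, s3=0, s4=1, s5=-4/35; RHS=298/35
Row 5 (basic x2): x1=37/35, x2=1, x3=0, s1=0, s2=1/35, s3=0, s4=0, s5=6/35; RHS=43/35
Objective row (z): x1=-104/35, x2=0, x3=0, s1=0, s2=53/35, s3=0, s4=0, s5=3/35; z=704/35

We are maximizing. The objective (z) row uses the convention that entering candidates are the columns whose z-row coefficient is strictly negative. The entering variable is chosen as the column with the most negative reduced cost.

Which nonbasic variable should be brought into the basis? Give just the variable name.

x1

Objective-row coefficients: x1: -104/35, x2: 0, x3: 0, s1: 0, s2: 53/35, s3: 0, s4: 0, s5: 3/35.
The most negative is -104/35 in column x1, so x1 enters.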